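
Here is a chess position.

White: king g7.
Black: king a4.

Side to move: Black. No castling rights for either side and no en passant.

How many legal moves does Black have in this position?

Black to move; king on a4.
In check: no.
Legal moves: Kb5, Ka5, Kb4, Kb3, Ka3.
Count: 5.

5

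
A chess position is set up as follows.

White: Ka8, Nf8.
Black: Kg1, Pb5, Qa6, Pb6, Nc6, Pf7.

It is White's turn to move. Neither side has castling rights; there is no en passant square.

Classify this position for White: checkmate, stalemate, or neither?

checkmate

White to move; white king on a8.
In check: yes, from the black queen on a6.
King squares — a7: attacked by Qa6; b7: attacked by Qa6; b8: attacked by Nc6.
Legal moves for White: none.
In check with no legal moves → checkmate.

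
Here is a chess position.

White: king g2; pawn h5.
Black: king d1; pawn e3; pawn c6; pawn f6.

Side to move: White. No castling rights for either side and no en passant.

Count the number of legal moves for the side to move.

8

White to move; king on g2.
In check: no.
Legal moves: Kh3, Kg3, Kf3, Kh2, Kh1, Kg1, Kf1, h6.
Count: 8.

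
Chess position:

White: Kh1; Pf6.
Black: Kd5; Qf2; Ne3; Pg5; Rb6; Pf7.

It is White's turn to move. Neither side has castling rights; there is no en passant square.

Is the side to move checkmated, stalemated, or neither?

stalemate

White to move; white king on h1.
In check: no.
King squares — g1: attacked by Qf2; g2: attacked by Qf2; h2: attacked by Qf2.
Legal moves for White: none.
Not in check and no legal moves → stalemate.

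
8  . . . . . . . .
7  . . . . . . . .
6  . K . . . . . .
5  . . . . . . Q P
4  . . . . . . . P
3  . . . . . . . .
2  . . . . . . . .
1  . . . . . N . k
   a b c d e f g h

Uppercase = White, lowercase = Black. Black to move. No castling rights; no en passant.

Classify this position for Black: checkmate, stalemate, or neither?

Black to move; black king on h1.
In check: no.
King squares — g1: attacked by Qg5; g2: attacked by Qg5; h2: attacked by Nf1.
Legal moves for Black: none.
Not in check and no legal moves → stalemate.

stalemate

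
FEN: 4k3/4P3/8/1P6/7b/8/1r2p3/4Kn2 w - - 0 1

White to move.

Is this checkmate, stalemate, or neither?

checkmate

White to move; white king on e1.
In check: yes, from the black bishop on h4.
King squares — d1: attacked by Pe2; f1: attacked by Pe2; d2: attacked by Nf1; e2: attacked by Rb2; f2: attacked by Bh4.
Legal moves for White: none.
In check with no legal moves → checkmate.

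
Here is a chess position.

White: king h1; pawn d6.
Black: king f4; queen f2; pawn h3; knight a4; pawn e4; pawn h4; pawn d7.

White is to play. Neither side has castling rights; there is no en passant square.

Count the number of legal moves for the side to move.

0

White to move; king on h1.
In check: no.
Legal moves: none.
Count: 0.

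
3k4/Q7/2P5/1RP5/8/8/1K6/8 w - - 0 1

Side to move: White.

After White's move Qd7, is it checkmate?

yes

After Qd7: black king on d8; in check: yes, from the white queen on d7.
King squares — c7: attacked by Qd7; d7: attacked by Pc6; e7: attacked by Qd7; c8: attacked by Qd7; e8: attacked by Qd7.
Black has no legal moves → checkmate.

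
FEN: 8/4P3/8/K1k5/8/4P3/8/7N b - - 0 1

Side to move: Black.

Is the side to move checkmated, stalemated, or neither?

neither

Black to move; black king on c5.
In check: no.
Legal moves for Black: Kd6, Kc6, Kd5, Kc4.
Black has 4 legal moves and is not in check → neither.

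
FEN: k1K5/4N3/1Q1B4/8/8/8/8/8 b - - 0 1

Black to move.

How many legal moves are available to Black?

Black to move; king on a8.
In check: no.
Legal moves: none.
Count: 0.

0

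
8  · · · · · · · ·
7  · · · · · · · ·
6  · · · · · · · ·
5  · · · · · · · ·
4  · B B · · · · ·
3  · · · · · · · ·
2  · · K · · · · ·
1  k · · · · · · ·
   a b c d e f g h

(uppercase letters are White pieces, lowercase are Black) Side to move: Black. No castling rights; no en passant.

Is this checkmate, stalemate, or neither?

Black to move; black king on a1.
In check: no.
King squares — b1: attacked by Kc2; a2: attacked by Bc4; b2: attacked by Kc2.
Legal moves for Black: none.
Not in check and no legal moves → stalemate.

stalemate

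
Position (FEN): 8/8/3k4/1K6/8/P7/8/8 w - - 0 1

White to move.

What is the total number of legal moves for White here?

White to move; king on b5.
In check: no.
Legal moves: Kb6, Ka6, Ka5, Kc4, Kb4, Ka4, a4.
Count: 7.

7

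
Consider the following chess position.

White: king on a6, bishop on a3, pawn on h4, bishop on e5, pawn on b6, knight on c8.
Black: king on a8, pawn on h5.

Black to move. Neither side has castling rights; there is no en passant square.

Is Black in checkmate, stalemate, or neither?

Black to move; black king on a8.
In check: no.
King squares — a7: attacked by Ka6; b7: attacked by Ka6; b8: attacked by Be5.
Legal moves for Black: none.
Not in check and no legal moves → stalemate.

stalemate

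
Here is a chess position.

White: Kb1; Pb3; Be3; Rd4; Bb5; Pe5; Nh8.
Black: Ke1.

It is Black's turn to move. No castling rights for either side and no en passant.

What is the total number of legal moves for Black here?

Black to move; king on e1.
In check: no.
Legal moves: none.
Count: 0.

0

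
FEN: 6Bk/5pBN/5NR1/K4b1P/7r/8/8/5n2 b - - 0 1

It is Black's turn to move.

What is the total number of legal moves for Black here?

Black to move; king on h8.
In check: yes, from the white bishop on g7.
Legal moves: none.
Count: 0.

0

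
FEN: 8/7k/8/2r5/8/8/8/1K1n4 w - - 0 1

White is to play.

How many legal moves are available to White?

2

White to move; king on b1.
In check: no.
Legal moves: Ka2, Ka1.
Count: 2.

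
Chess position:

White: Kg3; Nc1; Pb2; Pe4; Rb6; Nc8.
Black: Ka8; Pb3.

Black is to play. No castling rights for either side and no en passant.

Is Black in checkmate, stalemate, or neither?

stalemate

Black to move; black king on a8.
In check: no.
King squares — a7: attacked by Nc8; b7: attacked by Rb6; b8: attacked by Rb6.
Legal moves for Black: none.
Not in check and no legal moves → stalemate.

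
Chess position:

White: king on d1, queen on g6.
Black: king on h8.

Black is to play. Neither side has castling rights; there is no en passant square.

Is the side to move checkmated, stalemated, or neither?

stalemate

Black to move; black king on h8.
In check: no.
King squares — g7: attacked by Qg6; h7: attacked by Qg6; g8: attacked by Qg6.
Legal moves for Black: none.
Not in check and no legal moves → stalemate.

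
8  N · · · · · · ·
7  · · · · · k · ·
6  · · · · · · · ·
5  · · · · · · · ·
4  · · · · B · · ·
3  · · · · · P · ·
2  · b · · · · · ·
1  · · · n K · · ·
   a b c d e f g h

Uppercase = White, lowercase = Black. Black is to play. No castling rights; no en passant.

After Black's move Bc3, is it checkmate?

After Bc3: white king on e1; in check: yes, from the black bishop on c3.
White has 3 legal replies: Ke2, Kf1, Kxd1.
In check but a legal move exists → not checkmate.

no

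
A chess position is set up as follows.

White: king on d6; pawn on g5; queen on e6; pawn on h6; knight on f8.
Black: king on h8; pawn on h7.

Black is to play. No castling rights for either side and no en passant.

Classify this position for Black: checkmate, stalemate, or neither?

stalemate

Black to move; black king on h8.
In check: no.
King squares — g7: attacked by Ph6; h7: own pawn; g8: attacked by Qe6.
Legal moves for Black: none.
Not in check and no legal moves → stalemate.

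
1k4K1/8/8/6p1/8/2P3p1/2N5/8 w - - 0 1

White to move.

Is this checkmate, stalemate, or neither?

neither

White to move; white king on g8.
In check: no.
Legal moves for White: Kh8, Kf8, Kh7, Kg7, Kf7, Nd4, Nb4, Ne3, Na3, Ne1, Na1, c4.
White has 12 legal moves and is not in check → neither.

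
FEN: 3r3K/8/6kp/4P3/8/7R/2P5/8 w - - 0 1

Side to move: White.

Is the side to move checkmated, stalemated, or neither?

checkmate

White to move; white king on h8.
In check: yes, from the black rook on d8.
King squares — g7: attacked by Kg6; h7: attacked by Kg6; g8: attacked by Rd8.
Legal moves for White: none.
In check with no legal moves → checkmate.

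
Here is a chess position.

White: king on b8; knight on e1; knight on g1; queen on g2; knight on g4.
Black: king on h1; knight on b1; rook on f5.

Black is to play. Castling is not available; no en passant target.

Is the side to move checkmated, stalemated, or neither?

Black to move; black king on h1.
In check: yes, from the white queen on g2.
King squares — g1: attacked by Qg2; g2: attacked by Ne1; h2: attacked by Qg2.
Legal moves for Black: none.
In check with no legal moves → checkmate.

checkmate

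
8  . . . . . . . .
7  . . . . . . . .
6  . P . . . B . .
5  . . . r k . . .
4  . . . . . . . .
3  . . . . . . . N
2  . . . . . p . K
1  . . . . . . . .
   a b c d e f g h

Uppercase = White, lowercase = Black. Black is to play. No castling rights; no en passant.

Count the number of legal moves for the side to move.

Black to move; king on e5.
In check: yes, from the white bishop on f6.
Legal moves: Kxf6, Ke6, Kd6, Kf5, Ke4.
Count: 5.

5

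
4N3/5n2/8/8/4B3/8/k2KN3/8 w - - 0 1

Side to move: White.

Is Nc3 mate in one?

After Nc3: black king on a2; in check: yes, from the white knight on c3.
Black has 4 legal replies: Kb3, Ka3, Kb2, Ka1.
In check but a legal move exists → not checkmate.

no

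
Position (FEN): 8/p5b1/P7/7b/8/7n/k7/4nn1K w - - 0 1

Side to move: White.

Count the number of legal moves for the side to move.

0

White to move; king on h1.
In check: no.
Legal moves: none.
Count: 0.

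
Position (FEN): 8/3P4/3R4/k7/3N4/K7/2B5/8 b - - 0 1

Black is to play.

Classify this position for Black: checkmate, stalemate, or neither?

Black to move; black king on a5.
In check: no.
King squares — a4: attacked by Bc2; b4: attacked by Ka3; b5: attacked by Nd4; a6: attacked by Rd6; b6: attacked by Rd6.
Legal moves for Black: none.
Not in check and no legal moves → stalemate.

stalemate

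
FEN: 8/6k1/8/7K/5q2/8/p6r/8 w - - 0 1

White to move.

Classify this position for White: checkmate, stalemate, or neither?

White to move; white king on h5.
In check: yes, from the black rook on h2.
King squares — g4: attacked by Qf4; h4: attacked by Rh2; g5: attacked by Qf4; g6: attacked by Kg7; h6: attacked by Rh2.
Legal moves for White: none.
In check with no legal moves → checkmate.

checkmate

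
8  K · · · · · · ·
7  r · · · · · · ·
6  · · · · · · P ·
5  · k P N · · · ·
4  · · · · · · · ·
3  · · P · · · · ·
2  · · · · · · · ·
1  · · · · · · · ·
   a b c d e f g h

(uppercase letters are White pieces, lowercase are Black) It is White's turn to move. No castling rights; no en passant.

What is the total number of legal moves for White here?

2

White to move; king on a8.
In check: yes, from the black rook on a7.
Legal moves: Kb8, Kxa7.
Count: 2.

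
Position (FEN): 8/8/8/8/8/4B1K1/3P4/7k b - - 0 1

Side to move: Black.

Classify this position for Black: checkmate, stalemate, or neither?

stalemate

Black to move; black king on h1.
In check: no.
King squares — g1: attacked by Be3; g2: attacked by Kg3; h2: attacked by Kg3.
Legal moves for Black: none.
Not in check and no legal moves → stalemate.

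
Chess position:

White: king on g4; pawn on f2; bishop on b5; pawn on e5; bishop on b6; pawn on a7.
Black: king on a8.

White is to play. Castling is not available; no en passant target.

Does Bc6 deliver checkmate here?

After Bc6: black king on a8; in check: yes, from the white bishop on c6.
King squares — a7: attacked by Bb6; b7: attacked by Bc6; b8: attacked by Pa7.
Black has no legal moves → checkmate.

yes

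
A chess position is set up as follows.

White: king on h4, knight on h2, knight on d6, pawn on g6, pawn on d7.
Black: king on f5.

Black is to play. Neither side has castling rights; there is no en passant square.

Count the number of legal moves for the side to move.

5

Black to move; king on f5.
In check: yes, from the white knight on d6.
Legal moves: Kxg6, Kf6, Ke6, Ke5, Kf4.
Count: 5.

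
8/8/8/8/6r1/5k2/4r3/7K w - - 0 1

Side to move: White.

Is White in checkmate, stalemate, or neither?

White to move; white king on h1.
In check: no.
King squares — g1: attacked by Rg4; g2: attacked by Re2; h2: attacked by Re2.
Legal moves for White: none.
Not in check and no legal moves → stalemate.

stalemate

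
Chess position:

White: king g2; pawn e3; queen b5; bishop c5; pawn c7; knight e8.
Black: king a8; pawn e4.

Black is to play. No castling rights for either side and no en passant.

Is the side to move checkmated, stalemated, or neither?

Black to move; black king on a8.
In check: no.
King squares — a7: attacked by Bc5; b7: attacked by Qb5; b8: attacked by Qb5.
Legal moves for Black: none.
Not in check and no legal moves → stalemate.

stalemate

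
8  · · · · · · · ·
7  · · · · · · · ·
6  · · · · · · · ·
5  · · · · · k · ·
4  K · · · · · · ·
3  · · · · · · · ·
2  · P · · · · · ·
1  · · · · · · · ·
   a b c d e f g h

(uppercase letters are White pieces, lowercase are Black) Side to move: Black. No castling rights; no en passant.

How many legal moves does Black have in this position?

Black to move; king on f5.
In check: no.
Legal moves: Kg6, Kf6, Ke6, Kg5, Ke5, Kg4, Kf4, Ke4.
Count: 8.

8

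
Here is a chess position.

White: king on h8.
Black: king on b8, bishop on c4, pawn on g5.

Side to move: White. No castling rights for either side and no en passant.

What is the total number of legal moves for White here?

White to move; king on h8.
In check: no.
Legal moves: Kh7, Kg7.
Count: 2.

2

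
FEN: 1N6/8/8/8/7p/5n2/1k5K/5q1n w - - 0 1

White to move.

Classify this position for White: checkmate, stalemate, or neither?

checkmate

White to move; white king on h2.
In check: yes, from the black knight on f3.
King squares — g1: attacked by Qf1; h1: attacked by Qf1; g2: attacked by Qf1; g3: attacked by Nh1; h3: attacked by Qf1.
Legal moves for White: none.
In check with no legal moves → checkmate.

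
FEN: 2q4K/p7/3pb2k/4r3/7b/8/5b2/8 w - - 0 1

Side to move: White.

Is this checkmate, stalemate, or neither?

White to move; white king on h8.
In check: yes, from the black queen on c8.
King squares — g7: attacked by Kh6; h7: attacked by Kh6; g8: attacked by Be6.
Legal moves for White: none.
In check with no legal moves → checkmate.

checkmate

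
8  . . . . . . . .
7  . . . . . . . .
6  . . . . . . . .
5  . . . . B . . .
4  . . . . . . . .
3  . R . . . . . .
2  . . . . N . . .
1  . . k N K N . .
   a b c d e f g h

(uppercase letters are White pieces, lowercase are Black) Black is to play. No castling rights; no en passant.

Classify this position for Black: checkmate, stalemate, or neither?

neither

Black to move; black king on c1.
In check: yes, from the white knight on e2.
King squares — b1: attacked by Rb3; d1: attacked by Ke1; b2: attacked by Nd1; c2: available; d2: attacked by Ke1.
Legal moves for Black: Kc2.
Black is in check but has 1 legal move → neither.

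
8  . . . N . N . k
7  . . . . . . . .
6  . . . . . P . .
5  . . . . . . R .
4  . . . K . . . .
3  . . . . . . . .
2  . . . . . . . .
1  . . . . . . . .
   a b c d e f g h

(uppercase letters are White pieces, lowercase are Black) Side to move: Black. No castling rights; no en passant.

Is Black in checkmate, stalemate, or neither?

stalemate

Black to move; black king on h8.
In check: no.
King squares — g7: attacked by Rg5; h7: attacked by Nf8; g8: attacked by Rg5.
Legal moves for Black: none.
Not in check and no legal moves → stalemate.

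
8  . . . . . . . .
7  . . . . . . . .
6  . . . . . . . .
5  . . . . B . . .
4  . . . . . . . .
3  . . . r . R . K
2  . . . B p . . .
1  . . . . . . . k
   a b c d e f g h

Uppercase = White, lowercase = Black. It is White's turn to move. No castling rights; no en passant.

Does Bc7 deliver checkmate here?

After Bc7: black king on h1; in check: no.
Black is not in check, so this cannot be checkmate.

no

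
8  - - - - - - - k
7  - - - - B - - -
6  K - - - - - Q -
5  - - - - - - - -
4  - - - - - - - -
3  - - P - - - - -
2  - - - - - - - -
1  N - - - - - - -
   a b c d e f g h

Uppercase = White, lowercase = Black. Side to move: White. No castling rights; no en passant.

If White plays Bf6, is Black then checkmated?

After Bf6: black king on h8; in check: yes, from the white bishop on f6.
King squares — g7: attacked by Bf6; h7: attacked by Qg6; g8: attacked by Qg6.
Black has no legal moves → checkmate.

yes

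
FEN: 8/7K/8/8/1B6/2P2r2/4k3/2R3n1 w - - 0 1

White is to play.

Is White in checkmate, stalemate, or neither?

neither

White to move; white king on h7.
In check: no.
Legal moves for White include: Kh8, Kg8, Kg7, Kh6, Kg6, Bf8, Be7, Bd6, Bc5, Ba5, Ba3, Rc2+, Rxg1, Rf1, Re1+, Rd1, Rb1, Ra1, ... (list truncated; more exist).
White has legal moves and is not in check → neither.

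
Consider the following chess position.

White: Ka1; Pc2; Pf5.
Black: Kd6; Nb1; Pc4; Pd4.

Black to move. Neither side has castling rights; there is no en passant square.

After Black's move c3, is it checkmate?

After c3: white king on a1; in check: no.
White is not in check, so this cannot be checkmate.

no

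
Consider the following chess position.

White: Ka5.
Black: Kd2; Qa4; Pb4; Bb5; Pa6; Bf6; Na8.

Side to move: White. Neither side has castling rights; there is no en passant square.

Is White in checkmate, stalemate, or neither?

checkmate

White to move; white king on a5.
In check: yes, from the black queen on a4.
King squares — a4: attacked by Bb5; b4: attacked by Qa4; b5: attacked by Qa4; a6: attacked by Qa4; b6: attacked by Na8.
Legal moves for White: none.
In check with no legal moves → checkmate.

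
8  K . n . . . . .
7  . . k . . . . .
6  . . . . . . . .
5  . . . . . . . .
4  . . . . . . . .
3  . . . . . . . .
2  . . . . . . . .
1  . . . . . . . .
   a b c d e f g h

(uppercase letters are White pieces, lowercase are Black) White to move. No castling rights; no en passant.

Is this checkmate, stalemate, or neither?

stalemate

White to move; white king on a8.
In check: no.
King squares — a7: attacked by Nc8; b7: attacked by Kc7; b8: attacked by Kc7.
Legal moves for White: none.
Not in check and no legal moves → stalemate.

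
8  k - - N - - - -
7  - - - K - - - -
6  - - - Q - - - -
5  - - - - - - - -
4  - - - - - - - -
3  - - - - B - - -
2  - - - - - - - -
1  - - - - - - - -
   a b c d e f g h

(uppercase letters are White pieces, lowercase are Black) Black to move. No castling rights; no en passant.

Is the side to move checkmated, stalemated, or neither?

stalemate

Black to move; black king on a8.
In check: no.
King squares — a7: attacked by Be3; b7: attacked by Nd8; b8: attacked by Qd6.
Legal moves for Black: none.
Not in check and no legal moves → stalemate.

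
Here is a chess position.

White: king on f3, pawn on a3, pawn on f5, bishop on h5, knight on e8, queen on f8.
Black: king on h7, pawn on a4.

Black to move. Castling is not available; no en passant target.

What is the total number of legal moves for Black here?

Black to move; king on h7.
In check: no.
Legal moves: none.
Count: 0.

0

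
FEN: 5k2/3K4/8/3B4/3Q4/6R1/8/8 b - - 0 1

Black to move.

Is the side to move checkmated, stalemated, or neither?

Black to move; black king on f8.
In check: no.
King squares — e7: attacked by Kd7; f7: attacked by Bd5; g7: attacked by Rg3; e8: attacked by Kd7; g8: attacked by Rg3.
Legal moves for Black: none.
Not in check and no legal moves → stalemate.

stalemate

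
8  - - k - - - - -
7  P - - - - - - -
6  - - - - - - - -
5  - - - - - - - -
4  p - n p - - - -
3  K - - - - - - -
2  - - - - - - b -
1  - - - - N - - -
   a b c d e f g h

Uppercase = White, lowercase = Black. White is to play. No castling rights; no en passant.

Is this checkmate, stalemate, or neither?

neither

White to move; white king on a3.
In check: yes, from the black knight on c4.
King squares — a2: available; b2: attacked by Nc4; b3: attacked by Pa4; a4: available; b4: available.
Legal moves for White: Kb4, Kxa4, Ka2.
White is in check but has 3 legal moves → neither.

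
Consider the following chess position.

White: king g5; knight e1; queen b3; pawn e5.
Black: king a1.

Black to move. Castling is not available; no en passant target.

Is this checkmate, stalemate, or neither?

stalemate

Black to move; black king on a1.
In check: no.
King squares — b1: attacked by Qb3; a2: attacked by Qb3; b2: attacked by Qb3.
Legal moves for Black: none.
Not in check and no legal moves → stalemate.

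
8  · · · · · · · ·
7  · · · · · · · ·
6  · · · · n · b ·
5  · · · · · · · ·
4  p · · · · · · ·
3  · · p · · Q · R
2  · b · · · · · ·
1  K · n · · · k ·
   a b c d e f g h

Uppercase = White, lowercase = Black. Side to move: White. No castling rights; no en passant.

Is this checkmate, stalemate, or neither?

White to move; white king on a1.
In check: yes, from the black bishop on b2.
King squares — b1: attacked by Bg6; a2: attacked by Nc1; b2: attacked by Pc3.
Legal moves for White: none.
In check with no legal moves → checkmate.

checkmate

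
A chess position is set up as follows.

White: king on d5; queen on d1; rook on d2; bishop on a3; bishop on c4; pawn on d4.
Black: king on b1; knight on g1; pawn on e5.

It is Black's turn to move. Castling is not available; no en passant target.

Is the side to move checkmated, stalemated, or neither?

checkmate

Black to move; black king on b1.
In check: yes, from the white queen on d1.
King squares — a1: attacked by Qd1; c1: attacked by Qd1; a2: attacked by Rd2; b2: attacked by Rd2; c2: attacked by Qd1.
Legal moves for Black: none.
In check with no legal moves → checkmate.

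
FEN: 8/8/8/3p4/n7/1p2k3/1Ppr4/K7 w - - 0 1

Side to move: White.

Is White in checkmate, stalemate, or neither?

stalemate

White to move; white king on a1.
In check: no.
King squares — b1: attacked by Pc2; a2: attacked by Pb3; b2: own pawn.
Legal moves for White: none.
Not in check and no legal moves → stalemate.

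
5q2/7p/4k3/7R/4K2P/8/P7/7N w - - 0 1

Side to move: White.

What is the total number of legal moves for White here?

16

White to move; king on e4.
In check: no.
Legal moves: Rxh7, Rh6+, Rg5, Rf5, Re5+, Rd5, Rc5, Rb5, Ra5, Kd4, Ke3, Kd3, Ng3, Nf2, a3, a4.
Count: 16.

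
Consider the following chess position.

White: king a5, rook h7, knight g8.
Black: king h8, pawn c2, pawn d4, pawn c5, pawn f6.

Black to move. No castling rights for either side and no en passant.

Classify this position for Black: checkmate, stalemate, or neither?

neither

Black to move; black king on h8.
In check: yes, from the white rook on h7.
King squares — g7: attacked by Rh7; h7: available; g8: available.
Legal moves for Black: Kxg8, Kxh7.
Black is in check but has 2 legal moves → neither.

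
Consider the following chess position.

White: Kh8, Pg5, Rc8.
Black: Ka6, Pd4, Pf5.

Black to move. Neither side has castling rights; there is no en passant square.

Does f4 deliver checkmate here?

no

After f4: white king on h8; in check: no.
White is not in check, so this cannot be checkmate.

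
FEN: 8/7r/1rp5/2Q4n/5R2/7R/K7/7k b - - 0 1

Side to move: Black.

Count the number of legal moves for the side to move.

Black to move; king on h1.
In check: yes, from the white rook on h3.
Legal moves: Kg2.
Count: 1.

1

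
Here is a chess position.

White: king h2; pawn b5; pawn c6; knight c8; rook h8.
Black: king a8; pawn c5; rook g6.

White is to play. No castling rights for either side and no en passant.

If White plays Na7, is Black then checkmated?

no

After Na7: black king on a8; in check: yes, from the white rook on h8.
Black has 2 legal replies: Kxa7, Rg8.
In check but a legal move exists → not checkmate.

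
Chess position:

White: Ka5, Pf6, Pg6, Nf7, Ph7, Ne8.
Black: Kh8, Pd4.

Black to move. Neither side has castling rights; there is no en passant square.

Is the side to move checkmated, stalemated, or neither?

checkmate

Black to move; black king on h8.
In check: yes, from the white knight on f7.
King squares — g7: attacked by Pf6; h7: attacked by Pg6; g8: attacked by Ph7.
Legal moves for Black: none.
In check with no legal moves → checkmate.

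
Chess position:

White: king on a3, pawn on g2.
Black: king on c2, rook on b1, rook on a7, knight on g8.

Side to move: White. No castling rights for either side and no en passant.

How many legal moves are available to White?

White to move; king on a3.
In check: yes, from the black rook on a7.
Legal moves: none.
Count: 0.

0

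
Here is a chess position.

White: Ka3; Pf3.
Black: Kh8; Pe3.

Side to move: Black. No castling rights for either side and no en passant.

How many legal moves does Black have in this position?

4

Black to move; king on h8.
In check: no.
Legal moves: Kg8, Kh7, Kg7, e2.
Count: 4.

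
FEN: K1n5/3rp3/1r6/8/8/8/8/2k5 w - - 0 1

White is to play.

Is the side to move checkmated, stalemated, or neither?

White to move; white king on a8.
In check: no.
King squares — a7: attacked by Rd7; b7: attacked by Rb6; b8: attacked by Rb6.
Legal moves for White: none.
Not in check and no legal moves → stalemate.

stalemate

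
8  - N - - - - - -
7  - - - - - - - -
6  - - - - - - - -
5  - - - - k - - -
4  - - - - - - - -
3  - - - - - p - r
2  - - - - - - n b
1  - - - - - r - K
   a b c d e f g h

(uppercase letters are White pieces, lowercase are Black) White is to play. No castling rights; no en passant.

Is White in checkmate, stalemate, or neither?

checkmate

White to move; white king on h1.
In check: yes, from the black rook on f1.
King squares — g1: attacked by Rf1; g2: attacked by Pf3; h2: attacked by Rh3.
Legal moves for White: none.
In check with no legal moves → checkmate.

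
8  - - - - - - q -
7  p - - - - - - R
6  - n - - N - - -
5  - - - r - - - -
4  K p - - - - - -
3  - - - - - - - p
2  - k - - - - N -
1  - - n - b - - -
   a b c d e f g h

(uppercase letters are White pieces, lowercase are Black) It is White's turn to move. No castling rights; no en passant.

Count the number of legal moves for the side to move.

White to move; king on a4.
In check: yes, from the black knight on b6.
Legal moves: none.
Count: 0.

0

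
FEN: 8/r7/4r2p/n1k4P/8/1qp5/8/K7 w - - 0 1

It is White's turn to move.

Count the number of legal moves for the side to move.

0

White to move; king on a1.
In check: no.
Legal moves: none.
Count: 0.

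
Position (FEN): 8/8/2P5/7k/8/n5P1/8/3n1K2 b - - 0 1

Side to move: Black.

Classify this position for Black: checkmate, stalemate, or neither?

neither

Black to move; black king on h5.
In check: no.
Legal moves for Black: Kh6, Kg6, Kg5, Kg4, Nb5, Nc4, Nc2, Nb1, Ne3+, Nc3, Nf2, Nb2.
Black has 12 legal moves and is not in check → neither.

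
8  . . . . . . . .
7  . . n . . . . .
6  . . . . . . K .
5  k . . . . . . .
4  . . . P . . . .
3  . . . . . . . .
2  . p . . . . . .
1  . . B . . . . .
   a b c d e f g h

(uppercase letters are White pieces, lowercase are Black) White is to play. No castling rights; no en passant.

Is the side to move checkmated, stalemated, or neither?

neither

White to move; white king on g6.
In check: no.
Legal moves for White: Kh7, Kg7, Kf7, Kh6, Kf6, Kh5, Kg5, Kf5, Bh6, Bg5, Bf4, Be3, Bd2+, Bxb2, d5.
White has 15 legal moves and is not in check → neither.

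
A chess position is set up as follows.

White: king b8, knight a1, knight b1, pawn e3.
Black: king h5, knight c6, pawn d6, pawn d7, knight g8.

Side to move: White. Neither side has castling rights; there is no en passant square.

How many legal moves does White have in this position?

White to move; king on b8.
In check: yes, from the black knight on c6.
Legal moves: Kc8, Ka8, Kc7, Kb7.
Count: 4.

4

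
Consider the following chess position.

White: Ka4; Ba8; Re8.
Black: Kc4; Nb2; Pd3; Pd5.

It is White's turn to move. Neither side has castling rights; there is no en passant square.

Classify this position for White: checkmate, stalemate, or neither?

neither

White to move; white king on a4.
In check: yes, from the black knight on b2.
Legal moves for White: Ka5, Ka3.
White is in check but has 2 legal moves → neither.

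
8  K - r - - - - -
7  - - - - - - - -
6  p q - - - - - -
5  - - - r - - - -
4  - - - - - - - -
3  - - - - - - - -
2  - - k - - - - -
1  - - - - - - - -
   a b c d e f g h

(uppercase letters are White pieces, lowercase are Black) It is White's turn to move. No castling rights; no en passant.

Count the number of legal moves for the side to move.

White to move; king on a8.
In check: yes, from the black rook on c8.
Legal moves: none.
Count: 0.

0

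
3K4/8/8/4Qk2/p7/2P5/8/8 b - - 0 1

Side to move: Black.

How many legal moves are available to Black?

Black to move; king on f5.
In check: yes, from the white queen on e5.
Legal moves: Kg6, Kxe5, Kg4.
Count: 3.

3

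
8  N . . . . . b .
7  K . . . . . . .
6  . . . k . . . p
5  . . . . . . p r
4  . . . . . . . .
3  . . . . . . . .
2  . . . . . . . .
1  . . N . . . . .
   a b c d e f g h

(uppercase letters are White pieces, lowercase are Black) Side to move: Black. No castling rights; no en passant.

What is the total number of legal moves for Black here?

Black to move; king on d6.
In check: no.
Legal moves: Bh7, Bf7, Be6, Bd5, Bc4, Bb3, Ba2, Ke7, Kd7, Ke6, Kc6, Ke5, Kd5, Kc5, Rh4, Rh3, Rh2, Rh1, g4.
Count: 19.

19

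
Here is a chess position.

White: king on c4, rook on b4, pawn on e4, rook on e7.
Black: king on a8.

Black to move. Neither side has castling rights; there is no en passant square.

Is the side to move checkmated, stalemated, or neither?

stalemate

Black to move; black king on a8.
In check: no.
King squares — a7: attacked by Re7; b7: attacked by Rb4; b8: attacked by Rb4.
Legal moves for Black: none.
Not in check and no legal moves → stalemate.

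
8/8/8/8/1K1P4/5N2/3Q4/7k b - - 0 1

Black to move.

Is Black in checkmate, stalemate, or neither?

Black to move; black king on h1.
In check: no.
King squares — g1: attacked by Nf3; g2: attacked by Qd2; h2: attacked by Qd2.
Legal moves for Black: none.
Not in check and no legal moves → stalemate.

stalemate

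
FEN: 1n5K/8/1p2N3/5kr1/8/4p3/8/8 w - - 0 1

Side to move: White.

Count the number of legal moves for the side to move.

White to move; king on h8.
In check: no.
Legal moves: Kh7, Nf8, Nd8, Ng7+, Nc7, Nxg5, Nc5, Nf4, Nd4+.
Count: 9.

9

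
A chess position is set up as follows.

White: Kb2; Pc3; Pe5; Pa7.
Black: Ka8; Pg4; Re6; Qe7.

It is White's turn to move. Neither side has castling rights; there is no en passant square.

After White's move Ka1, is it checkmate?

After Ka1: black king on a8; in check: no.
Black is not in check, so this cannot be checkmate.

no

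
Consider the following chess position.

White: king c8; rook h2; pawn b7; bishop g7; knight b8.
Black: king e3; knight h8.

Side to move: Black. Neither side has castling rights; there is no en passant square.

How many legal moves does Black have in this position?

6

Black to move; king on e3.
In check: no.
Legal moves: Nf7, Ng6, Kf4, Ke4, Kf3, Kd3.
Count: 6.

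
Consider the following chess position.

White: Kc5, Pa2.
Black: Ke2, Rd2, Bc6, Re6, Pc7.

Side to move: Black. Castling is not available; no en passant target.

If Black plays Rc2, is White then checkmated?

no

After Rc2: white king on c5; in check: yes, from the black rook on c2.
White has 2 legal replies: Kd4, Kb4.
In check but a legal move exists → not checkmate.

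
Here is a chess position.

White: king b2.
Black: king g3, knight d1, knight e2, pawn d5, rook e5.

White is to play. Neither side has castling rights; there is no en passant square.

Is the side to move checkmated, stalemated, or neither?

White to move; white king on b2.
In check: yes, from the black knight on d1.
Legal moves for White: Kb3, Ka3, Kc2, Ka2, Kb1, Ka1.
White is in check but has 6 legal moves → neither.

neither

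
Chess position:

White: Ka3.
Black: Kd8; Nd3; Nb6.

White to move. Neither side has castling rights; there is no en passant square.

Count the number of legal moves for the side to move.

2

White to move; king on a3.
In check: no.
Legal moves: Kb3, Ka2.
Count: 2.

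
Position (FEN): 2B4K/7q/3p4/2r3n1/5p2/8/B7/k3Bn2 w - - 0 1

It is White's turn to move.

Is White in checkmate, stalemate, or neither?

White to move; white king on h8.
In check: yes, from the black queen on h7.
King squares — g7: attacked by Qh7; h7: attacked by Ng5; g8: attacked by Qh7.
Legal moves for White: none.
In check with no legal moves → checkmate.

checkmate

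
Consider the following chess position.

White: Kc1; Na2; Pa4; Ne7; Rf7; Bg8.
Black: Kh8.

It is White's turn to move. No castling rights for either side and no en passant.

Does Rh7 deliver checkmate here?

yes

After Rh7: black king on h8; in check: yes, from the white rook on h7.
King squares — g7: attacked by Rh7; h7: attacked by Bg8; g8: attacked by Ne7.
Black has no legal moves → checkmate.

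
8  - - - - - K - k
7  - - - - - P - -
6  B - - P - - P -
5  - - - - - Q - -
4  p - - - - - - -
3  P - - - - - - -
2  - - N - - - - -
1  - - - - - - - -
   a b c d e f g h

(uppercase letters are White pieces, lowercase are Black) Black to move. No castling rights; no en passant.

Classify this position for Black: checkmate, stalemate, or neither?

stalemate

Black to move; black king on h8.
In check: no.
King squares — g7: attacked by Kf8; h7: attacked by Pg6; g8: attacked by Pf7.
Legal moves for Black: none.
Not in check and no legal moves → stalemate.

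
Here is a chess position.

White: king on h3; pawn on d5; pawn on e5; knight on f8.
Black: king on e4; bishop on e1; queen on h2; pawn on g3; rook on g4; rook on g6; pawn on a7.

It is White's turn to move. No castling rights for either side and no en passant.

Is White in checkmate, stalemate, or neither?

White to move; white king on h3.
In check: yes, from the black queen on h2.
King squares — g2: attacked by Qh2; h2: attacked by Pg3; g3: attacked by Be1; g4: attacked by Rg6; h4: attacked by Qh2.
Legal moves for White: none.
In check with no legal moves → checkmate.

checkmate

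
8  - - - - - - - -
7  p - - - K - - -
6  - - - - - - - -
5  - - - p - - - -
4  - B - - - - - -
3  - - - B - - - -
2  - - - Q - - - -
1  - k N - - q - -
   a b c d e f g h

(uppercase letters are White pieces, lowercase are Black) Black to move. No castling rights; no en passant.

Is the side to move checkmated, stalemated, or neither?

neither

Black to move; black king on b1.
In check: yes, from the white bishop on d3.
King squares — a1: available; c1: attacked by Qd2; a2: attacked by Nc1; b2: attacked by Qd2; c2: attacked by Qd2.
Legal moves for Black: Ka1, Qxd3.
Black is in check but has 2 legal moves → neither.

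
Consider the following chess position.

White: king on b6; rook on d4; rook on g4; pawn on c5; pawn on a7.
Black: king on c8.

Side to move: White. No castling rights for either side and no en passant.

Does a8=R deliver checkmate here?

yes

After a8=R: black king on c8; in check: yes, from the white rook on a8.
King squares — b7: attacked by Kb6; c7: attacked by Kb6; d7: attacked by Rd4; b8: attacked by Ra8; d8: attacked by Rd4.
Black has no legal moves → checkmate.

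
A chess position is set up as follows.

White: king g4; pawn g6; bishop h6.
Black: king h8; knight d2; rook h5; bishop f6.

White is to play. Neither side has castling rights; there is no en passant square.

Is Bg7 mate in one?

After Bg7: black king on h8; in check: yes, from the white bishop on g7.
Black has 3 legal replies: Kg8, Kxg7, Bxg7.
In check but a legal move exists → not checkmate.

no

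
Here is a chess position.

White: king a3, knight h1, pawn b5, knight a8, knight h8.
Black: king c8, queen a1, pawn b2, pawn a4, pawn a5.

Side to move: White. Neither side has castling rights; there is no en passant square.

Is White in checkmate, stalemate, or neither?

checkmate

White to move; white king on a3.
In check: yes, from the black queen on a1.
King squares — a2: attacked by Qa1; b2: attacked by Qa1; b3: attacked by Pa4; a4: attacked by Qa1; b4: attacked by Pa5.
Legal moves for White: none.
In check with no legal moves → checkmate.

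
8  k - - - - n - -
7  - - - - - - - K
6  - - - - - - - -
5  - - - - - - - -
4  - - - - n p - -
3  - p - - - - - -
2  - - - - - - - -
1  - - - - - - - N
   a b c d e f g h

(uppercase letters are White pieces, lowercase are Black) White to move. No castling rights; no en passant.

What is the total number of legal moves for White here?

4

White to move; king on h7.
In check: yes, from the black knight on f8.
Legal moves: Kh8, Kg8, Kg7, Kh6.
Count: 4.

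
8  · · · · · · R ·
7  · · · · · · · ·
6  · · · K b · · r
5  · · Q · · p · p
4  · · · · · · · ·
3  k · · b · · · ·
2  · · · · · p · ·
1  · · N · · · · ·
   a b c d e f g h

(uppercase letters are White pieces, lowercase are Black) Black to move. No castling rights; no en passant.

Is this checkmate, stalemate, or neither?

Black to move; black king on a3.
In check: yes, from the white queen on c5.
King squares — a2: attacked by Nc1; b2: available; b3: attacked by Nc1; a4: available; b4: attacked by Qc5.
Legal moves for Black: Ka4, Kb2.
Black is in check but has 2 legal moves → neither.

neither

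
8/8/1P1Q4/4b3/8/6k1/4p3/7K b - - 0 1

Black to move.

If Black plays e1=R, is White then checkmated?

yes

After e1=R: white king on h1; in check: yes, from the black rook on e1.
King squares — g1: attacked by Re1; g2: attacked by Kg3; h2: attacked by Kg3.
White has no legal moves → checkmate.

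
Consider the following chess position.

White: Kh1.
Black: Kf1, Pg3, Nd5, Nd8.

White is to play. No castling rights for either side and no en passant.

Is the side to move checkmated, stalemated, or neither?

stalemate

White to move; white king on h1.
In check: no.
King squares — g1: attacked by Kf1; g2: attacked by Kf1; h2: attacked by Pg3.
Legal moves for White: none.
Not in check and no legal moves → stalemate.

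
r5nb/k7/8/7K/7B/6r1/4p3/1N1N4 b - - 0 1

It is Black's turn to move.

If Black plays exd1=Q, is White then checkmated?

After exd1=Q: white king on h5; in check: yes, from the black queen on d1.
King squares — g4: attacked by Qd1; h4: own bishop; g5: attacked by Rg3; g6: attacked by Rg3; h6: attacked by Ng8.
White has no legal moves → checkmate.

yes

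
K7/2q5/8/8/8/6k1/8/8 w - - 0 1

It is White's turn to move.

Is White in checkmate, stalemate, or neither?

stalemate

White to move; white king on a8.
In check: no.
King squares — a7: attacked by Qc7; b7: attacked by Qc7; b8: attacked by Qc7.
Legal moves for White: none.
Not in check and no legal moves → stalemate.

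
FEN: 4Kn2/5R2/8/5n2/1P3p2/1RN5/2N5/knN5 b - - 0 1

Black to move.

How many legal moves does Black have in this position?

Black to move; king on a1.
In check: yes, from the white knight on c2.
Legal moves: none.
Count: 0.

0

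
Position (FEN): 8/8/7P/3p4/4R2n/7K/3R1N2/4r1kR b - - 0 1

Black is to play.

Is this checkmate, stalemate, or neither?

checkmate

Black to move; black king on g1.
In check: yes, from the white rook on h1.
King squares — f1: attacked by Rh1; h1: attacked by Nf2; f2: attacked by Rd2; g2: attacked by Kh3; h2: attacked by Rh1.
Legal moves for Black: none.
In check with no legal moves → checkmate.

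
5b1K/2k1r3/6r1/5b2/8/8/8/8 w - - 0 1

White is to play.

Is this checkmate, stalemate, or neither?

White to move; white king on h8.
In check: no.
King squares — g7: attacked by Rg6; h7: attacked by Re7; g8: attacked by Rg6.
Legal moves for White: none.
Not in check and no legal moves → stalemate.

stalemate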